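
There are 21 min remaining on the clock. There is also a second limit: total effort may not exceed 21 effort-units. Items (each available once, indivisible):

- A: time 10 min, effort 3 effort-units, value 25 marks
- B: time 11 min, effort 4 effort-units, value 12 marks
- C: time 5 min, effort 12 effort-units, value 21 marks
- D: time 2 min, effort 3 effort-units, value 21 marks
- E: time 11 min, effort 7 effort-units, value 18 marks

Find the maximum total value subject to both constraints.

Feasible sets respecting both limits:
- A+C+D: time 17, effort 18, value 67
- B+C+D: time 18, effort 19, value 54
- A+C: time 15, effort 15, value 46
- A+D: time 12, effort 6, value 46
Best: 67 marks.

67 marks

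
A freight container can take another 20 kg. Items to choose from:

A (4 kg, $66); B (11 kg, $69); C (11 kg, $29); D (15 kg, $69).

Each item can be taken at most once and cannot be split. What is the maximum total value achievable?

$135

Check high-value combinations within 20 kg:
- A+B: weight 4+11=15, value 66+69=135
- A+D: weight 4+15=19, value 66+69=135
- A+C: weight 4+11=15, value 66+29=95
- B: weight 11, value 69
Best: $135.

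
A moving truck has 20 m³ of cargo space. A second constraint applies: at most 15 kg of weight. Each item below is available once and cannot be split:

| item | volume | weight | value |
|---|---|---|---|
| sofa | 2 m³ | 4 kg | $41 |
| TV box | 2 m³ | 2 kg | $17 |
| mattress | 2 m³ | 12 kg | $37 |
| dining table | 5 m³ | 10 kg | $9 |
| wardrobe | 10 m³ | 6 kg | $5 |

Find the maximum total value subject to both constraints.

Feasible sets respecting both limits:
- sofa+TV box+wardrobe: volume 14, weight 12, value 63
- sofa+TV box: volume 4, weight 6, value 58
- TV box+mattress: volume 4, weight 14, value 54
Best: $63.

$63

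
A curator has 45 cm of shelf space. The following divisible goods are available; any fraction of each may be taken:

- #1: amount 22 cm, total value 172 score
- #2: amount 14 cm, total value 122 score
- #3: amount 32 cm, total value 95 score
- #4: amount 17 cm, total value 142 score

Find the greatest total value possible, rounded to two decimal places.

Take in order of value per unit:
- #2 (122/14 per unit): all 14 → value 122, running total 122.00
- #4 (142/17 per unit): all 17 → value 142, running total 264.00
- #1 (172/22 per unit): 14 of 22 → value 14×172/22 = 109.4545, running total 373.45
Total 373.45.

373.45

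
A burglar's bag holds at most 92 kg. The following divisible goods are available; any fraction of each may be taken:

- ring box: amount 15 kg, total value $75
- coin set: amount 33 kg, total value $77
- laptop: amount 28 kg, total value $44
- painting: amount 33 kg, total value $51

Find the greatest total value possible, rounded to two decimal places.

220.73

Take in order of value per unit:
- ring box (75/15 per unit): all 15 → value 75, running total 75.00
- coin set (77/33 per unit): all 33 → value 77, running total 152.00
- laptop (44/28 per unit): all 28 → value 44, running total 196.00
- painting (51/33 per unit): 16 of 33 → value 16×51/33 = 24.7273, running total 220.73
Total 220.73.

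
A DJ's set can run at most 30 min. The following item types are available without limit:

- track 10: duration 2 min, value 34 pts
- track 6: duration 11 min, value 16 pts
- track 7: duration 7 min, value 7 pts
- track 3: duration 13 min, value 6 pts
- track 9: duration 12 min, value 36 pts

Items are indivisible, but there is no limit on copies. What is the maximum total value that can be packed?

510 pts

Best value-per-unit is track 10 at 34/2, and filling with it alone uses duration 15×2=30. No mix of the others beats 15×34 = 510.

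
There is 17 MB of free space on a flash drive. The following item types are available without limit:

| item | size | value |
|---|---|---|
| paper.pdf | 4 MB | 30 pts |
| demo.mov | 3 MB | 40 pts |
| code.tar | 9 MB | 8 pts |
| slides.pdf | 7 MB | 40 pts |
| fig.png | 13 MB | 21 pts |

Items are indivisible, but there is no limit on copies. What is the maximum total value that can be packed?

200 pts

Best value-per-unit is demo.mov at 40/3, and filling with it alone uses size 5×3=15. No mix of the others beats 5×40 = 200.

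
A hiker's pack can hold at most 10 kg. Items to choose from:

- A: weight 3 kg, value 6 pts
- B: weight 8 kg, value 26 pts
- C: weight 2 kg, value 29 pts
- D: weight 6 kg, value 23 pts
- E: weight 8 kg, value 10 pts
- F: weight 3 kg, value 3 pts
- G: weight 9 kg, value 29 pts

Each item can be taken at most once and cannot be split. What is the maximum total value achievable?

55 pts

This is a 0/1 knapsack; check combinations near the capacity.
- B+C: weight 8+2=10, value 26+29=55
- C+D: weight 2+6=8, value 29+23=52
- C+E: weight 2+8=10, value 29+10=39
- A+C+F: weight 3+2+3=8, value 6+29+3=38
Best: 55 pts.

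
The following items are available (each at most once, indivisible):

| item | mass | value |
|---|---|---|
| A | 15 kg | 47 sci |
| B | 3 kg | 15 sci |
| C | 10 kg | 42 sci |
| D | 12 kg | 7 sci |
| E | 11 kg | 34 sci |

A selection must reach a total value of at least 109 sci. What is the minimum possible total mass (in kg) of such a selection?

36

Subsets with value ≥ 109, sorted by total mass:
- A+C+E: mass 36, value 123
- A+B+C+E: mass 39, value 138
- A+B+C+D: mass 40, value 111
- A+C+D+E: mass 48, value 130
Minimum mass: 36 kg.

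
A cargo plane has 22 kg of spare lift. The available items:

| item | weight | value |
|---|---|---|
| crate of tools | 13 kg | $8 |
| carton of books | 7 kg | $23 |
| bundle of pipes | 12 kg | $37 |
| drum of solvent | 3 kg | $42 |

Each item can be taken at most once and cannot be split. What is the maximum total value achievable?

$102

Check high-value combinations within 22 kg:
- carton of books+bundle of pipes+drum of solvent: weight 7+12+3=22, value 23+37+42=102
- bundle of pipes+drum of solvent: weight 12+3=15, value 37+42=79
- carton of books+drum of solvent: weight 7+3=10, value 23+42=65
- carton of books+bundle of pipes: weight 7+12=19, value 23+37=60
Best: $102.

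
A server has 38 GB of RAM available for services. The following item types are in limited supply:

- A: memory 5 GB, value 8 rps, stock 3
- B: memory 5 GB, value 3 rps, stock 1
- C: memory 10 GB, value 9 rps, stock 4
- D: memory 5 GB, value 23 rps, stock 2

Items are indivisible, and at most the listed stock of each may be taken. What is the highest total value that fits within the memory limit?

79 rps

Best selections within memory 38 and stock limits:
- 3×A + 1×C + 2×D: memory 35, value 79
- 2×A + 1×B + 1×C + 2×D: memory 35, value 74
- 3×A + 1×B + 2×D: memory 30, value 73
- 1×A + 2×C + 2×D: memory 35, value 72
Best: 79 rps.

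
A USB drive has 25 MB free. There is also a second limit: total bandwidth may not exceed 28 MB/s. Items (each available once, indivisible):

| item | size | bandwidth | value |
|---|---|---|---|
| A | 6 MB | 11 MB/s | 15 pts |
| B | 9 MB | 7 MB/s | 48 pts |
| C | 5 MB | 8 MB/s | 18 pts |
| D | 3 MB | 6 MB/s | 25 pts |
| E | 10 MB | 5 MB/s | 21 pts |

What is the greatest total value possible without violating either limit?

94 pts

Feasible sets respecting both limits:
- B+D+E: size 22, bandwidth 18, value 94
- B+C+D: size 17, bandwidth 21, value 91
- A+B+D: size 18, bandwidth 24, value 88
- B+C+E: size 24, bandwidth 20, value 87
Best: 94 pts.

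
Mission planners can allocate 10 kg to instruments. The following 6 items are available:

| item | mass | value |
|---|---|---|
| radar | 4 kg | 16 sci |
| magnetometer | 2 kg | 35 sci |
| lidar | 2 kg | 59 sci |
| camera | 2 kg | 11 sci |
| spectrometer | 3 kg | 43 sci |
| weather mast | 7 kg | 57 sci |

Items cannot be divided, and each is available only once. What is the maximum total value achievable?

148 sci

This is a 0/1 knapsack; check combinations near the capacity.
- magnetometer+lidar+camera+spectrometer: mass 2+2+2+3=9, value 35+59+11+43=148
- magnetometer+lidar+spectrometer: mass 2+2+3=7, value 35+59+43=137
- radar+magnetometer+lidar+camera: mass 4+2+2+2=10, value 16+35+59+11=121
- radar+lidar+spectrometer: mass 4+2+3=9, value 16+59+43=118
- lidar+weather mast: mass 2+7=9, value 59+57=116
Best: 148 sci.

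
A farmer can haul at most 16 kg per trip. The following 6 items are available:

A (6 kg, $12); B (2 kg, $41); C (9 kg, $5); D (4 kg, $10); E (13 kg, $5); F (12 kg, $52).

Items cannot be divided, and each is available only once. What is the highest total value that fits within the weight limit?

Check high-value combinations within 16 kg:
- B+F: weight 2+12=14, value 41+52=93
- A+B+D: weight 6+2+4=12, value 12+41+10=63
- D+F: weight 4+12=16, value 10+52=62
- B+C+D: weight 2+9+4=15, value 41+5+10=56
- A+B: weight 6+2=8, value 12+41=53
Best: $93.

$93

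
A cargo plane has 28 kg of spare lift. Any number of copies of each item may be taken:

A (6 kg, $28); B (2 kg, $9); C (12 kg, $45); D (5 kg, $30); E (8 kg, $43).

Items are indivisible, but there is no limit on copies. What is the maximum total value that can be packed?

Best value-per-unit is D at 30/5; filling with it alone gives 5×30 = 150.
Optimal mix: 4×D + 1×E → weight 28, value 163.

$163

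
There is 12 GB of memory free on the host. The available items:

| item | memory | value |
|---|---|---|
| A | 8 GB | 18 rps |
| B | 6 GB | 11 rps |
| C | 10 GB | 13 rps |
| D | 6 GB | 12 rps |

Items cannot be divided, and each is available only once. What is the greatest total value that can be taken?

Check high-value combinations within 12 GB:
- B+D: memory 6+6=12, value 11+12=23
- A: memory 8, value 18
- C: memory 10, value 13
- D: memory 6, value 12
- B: memory 6, value 11
Best: 23 rps.

23 rps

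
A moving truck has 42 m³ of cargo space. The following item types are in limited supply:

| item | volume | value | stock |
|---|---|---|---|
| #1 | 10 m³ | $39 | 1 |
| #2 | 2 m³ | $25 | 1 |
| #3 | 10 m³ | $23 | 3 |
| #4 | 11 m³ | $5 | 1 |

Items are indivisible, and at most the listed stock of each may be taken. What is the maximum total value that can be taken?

$133

Top feasible selections:
- 1×#1 + 1×#2 + 3×#3: volume 42, value 133
- 1×#1 + 1×#2 + 2×#3: volume 32, value 110
- 1×#1 + 3×#3: volume 40, value 108
Best: $133.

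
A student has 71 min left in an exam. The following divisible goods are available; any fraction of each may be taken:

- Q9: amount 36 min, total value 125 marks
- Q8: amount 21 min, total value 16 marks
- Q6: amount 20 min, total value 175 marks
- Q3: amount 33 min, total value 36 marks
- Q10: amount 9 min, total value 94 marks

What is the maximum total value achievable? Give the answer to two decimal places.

Take in order of value per unit:
- Q10 (94/9 per unit): all 9 → value 94, running total 94.00
- Q6 (175/20 per unit): all 20 → value 175, running total 269.00
- Q9 (125/36 per unit): all 36 → value 125, running total 394.00
- Q3 (36/33 per unit): 6 of 33 → value 6×36/33 = 6.5455, running total 400.55
Total 400.55.

400.55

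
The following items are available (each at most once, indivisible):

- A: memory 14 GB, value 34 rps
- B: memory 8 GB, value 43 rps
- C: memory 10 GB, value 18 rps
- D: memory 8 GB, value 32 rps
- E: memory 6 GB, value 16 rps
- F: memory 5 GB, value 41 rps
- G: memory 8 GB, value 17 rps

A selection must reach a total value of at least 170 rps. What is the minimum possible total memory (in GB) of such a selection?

49

Subsets with value ≥ 170, sorted by total memory:
- A+B+D+E+F+G: memory 49, value 183
- A+B+C+D+E+F: memory 51, value 184
- A+B+C+D+F+G: memory 53, value 185
Minimum memory: 49 GB.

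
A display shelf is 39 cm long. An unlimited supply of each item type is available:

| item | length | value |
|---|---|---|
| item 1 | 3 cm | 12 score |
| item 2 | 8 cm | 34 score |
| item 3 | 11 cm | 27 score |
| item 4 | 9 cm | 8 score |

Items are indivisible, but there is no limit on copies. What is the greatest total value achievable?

Best value-per-unit is item 2 at 34/8; filling with it alone gives 4×34 = 136.
Optimal mix: 5×item 1 + 3×item 2 → length 39, value 162.

162 score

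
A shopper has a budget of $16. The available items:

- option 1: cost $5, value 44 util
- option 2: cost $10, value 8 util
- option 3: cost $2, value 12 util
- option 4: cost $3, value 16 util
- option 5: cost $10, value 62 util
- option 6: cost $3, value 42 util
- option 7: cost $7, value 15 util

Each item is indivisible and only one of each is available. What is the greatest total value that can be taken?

Check high-value combinations within $16:
- option 4+option 5+option 6: cost 3+10+3=16, value 16+62+42=120
- option 3+option 5+option 6: cost 2+10+3=15, value 12+62+42=116
- option 1+option 3+option 4+option 6: cost 5+2+3+3=13, value 44+12+16+42=114
- option 1+option 5: cost 5+10=15, value 44+62=106
- option 5+option 6: cost 10+3=13, value 62+42=104
Best: 120 util.

120 util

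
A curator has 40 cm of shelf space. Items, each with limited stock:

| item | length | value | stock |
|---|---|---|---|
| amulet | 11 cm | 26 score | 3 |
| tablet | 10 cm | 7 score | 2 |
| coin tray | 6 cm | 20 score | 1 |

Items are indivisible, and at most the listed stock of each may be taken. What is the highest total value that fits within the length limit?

98 score

Best selections within length 40 and stock limits:
- 3×amulet + 1×coin tray: length 39, value 98
- 2×amulet + 1×tablet + 1×coin tray: length 38, value 79
- 3×amulet: length 33, value 78
Best: 98 score.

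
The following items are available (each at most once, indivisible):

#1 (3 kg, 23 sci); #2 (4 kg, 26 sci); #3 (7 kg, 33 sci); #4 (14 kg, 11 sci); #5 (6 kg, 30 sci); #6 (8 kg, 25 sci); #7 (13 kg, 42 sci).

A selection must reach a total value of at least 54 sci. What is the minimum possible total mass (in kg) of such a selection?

Subsets with value ≥ 54, sorted by total mass:
- #1+#3: mass 10, value 56
- #2+#5: mass 10, value 56
- #2+#3: mass 11, value 59
- #1+#2+#5: mass 13, value 79
Minimum mass: 10 kg.

10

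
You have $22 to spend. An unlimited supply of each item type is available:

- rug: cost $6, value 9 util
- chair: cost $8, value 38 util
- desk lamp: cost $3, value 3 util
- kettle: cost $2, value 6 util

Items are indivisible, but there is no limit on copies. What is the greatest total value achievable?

Best value-per-unit is chair at 38/8; filling with it alone gives 2×38 = 76.
Optimal mix: 2×chair + 3×kettle → cost 22, value 94.

94 util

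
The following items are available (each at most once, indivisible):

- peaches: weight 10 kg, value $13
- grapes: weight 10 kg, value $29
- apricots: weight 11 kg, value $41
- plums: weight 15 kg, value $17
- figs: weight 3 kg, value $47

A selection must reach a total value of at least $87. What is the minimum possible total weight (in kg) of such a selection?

14

Subsets with value ≥ 87, sorted by total weight:
- apricots+figs: weight 14, value 88
- peaches+grapes+figs: weight 23, value 89
Minimum weight: 14 kg.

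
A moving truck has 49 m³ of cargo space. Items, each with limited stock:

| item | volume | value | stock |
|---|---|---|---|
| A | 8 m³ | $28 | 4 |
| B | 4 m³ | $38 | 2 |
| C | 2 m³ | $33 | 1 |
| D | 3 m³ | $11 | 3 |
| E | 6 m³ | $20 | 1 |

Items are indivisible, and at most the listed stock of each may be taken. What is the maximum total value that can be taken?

Top feasible selections:
- 3×A + 2×B + 1×C + 3×D + 1×E: volume 49, value 246
- 4×A + 2×B + 1×C + 2×D: volume 48, value 243
- 4×A + 2×B + 1×C + 1×E: volume 48, value 241
- 3×A + 2×B + 1×C + 2×D + 1×E: volume 46, value 235
Best: $246.

$246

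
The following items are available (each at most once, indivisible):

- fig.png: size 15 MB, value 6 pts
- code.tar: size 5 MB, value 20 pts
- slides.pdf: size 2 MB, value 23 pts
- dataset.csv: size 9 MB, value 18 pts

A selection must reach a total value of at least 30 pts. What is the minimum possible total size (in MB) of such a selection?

7

Subsets with value ≥ 30, sorted by total size:
- code.tar+slides.pdf: size 7, value 43
- slides.pdf+dataset.csv: size 11, value 41
- code.tar+dataset.csv: size 14, value 38
- code.tar+slides.pdf+dataset.csv: size 16, value 61
Minimum size: 7 MB.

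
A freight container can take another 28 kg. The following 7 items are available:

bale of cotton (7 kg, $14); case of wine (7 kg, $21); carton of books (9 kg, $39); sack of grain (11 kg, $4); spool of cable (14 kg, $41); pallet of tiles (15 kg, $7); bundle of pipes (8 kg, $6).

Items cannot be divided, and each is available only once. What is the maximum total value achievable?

This is a 0/1 knapsack; check combinations near the capacity.
- carton of books+spool of cable: weight 9+14=23, value 39+41=80
- bale of cotton+case of wine+spool of cable: weight 7+7+14=28, value 14+21+41=76
- bale of cotton+case of wine+carton of books: weight 7+7+9=23, value 14+21+39=74
- case of wine+carton of books+bundle of pipes: weight 7+9+8=24, value 21+39+6=66
Best: $80.

$80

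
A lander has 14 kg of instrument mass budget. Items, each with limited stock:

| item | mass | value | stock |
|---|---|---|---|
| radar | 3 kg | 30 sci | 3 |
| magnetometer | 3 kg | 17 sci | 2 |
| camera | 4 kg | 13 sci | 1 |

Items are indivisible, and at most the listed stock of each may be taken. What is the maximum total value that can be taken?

Top feasible selections:
- 3×radar + 1×magnetometer: mass 12, value 107
- 3×radar + 1×camera: mass 13, value 103
- 2×radar + 2×magnetometer: mass 12, value 94
- 3×radar: mass 9, value 90
Best: 107 sci.

107 sci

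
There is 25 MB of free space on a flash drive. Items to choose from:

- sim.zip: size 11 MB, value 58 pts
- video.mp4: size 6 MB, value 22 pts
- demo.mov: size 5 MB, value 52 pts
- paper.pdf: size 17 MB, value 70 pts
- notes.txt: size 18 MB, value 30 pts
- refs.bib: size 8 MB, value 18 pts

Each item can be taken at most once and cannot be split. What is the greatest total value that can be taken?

132 pts

Check high-value combinations within 25 MB:
- sim.zip+video.mp4+demo.mov: size 11+6+5=22, value 58+22+52=132
- sim.zip+demo.mov+refs.bib: size 11+5+8=24, value 58+52+18=128
- demo.mov+paper.pdf: size 5+17=22, value 52+70=122
Best: 132 pts.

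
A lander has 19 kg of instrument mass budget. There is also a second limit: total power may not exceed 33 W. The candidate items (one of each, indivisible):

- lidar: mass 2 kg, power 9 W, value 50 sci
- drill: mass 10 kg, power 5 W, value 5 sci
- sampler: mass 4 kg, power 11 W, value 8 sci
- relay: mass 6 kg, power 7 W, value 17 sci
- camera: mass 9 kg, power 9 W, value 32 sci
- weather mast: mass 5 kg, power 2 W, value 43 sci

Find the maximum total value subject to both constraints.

125 sci

Feasible sets respecting both limits:
- lidar+camera+weather mast: mass 16, power 20, value 125
- lidar+sampler+relay+weather mast: mass 17, power 29, value 118
- lidar+relay+weather mast: mass 13, power 18, value 110
Best: 125 sci.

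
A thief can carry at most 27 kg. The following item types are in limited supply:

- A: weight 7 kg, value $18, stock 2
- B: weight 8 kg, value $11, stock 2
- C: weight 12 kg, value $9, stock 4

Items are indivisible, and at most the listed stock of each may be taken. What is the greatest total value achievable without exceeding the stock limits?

$47

Top feasible selections:
- 2×A + 1×B: weight 22, value 47
- 2×A + 1×C: weight 26, value 45
- 1×A + 2×B: weight 23, value 40
- 1×A + 1×B + 1×C: weight 27, value 38
Best: $47.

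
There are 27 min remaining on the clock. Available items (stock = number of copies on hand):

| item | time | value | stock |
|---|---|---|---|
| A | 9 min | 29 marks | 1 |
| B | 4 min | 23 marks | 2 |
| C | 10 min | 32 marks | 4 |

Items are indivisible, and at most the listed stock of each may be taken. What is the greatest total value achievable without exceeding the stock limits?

Best selections within time 27 and stock limits:
- 1×A + 2×B + 1×C: time 27, value 107
- 1×B + 2×C: time 24, value 87
- 1×A + 1×B + 1×C: time 23, value 84
Best: 107 marks.

107 marks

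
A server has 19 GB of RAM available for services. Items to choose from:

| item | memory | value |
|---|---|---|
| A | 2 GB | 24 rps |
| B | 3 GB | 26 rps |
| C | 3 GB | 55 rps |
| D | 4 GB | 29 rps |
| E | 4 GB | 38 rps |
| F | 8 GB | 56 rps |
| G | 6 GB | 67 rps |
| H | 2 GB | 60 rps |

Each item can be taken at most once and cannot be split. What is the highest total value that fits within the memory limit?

249 rps

This is a 0/1 knapsack; check combinations near the capacity.
- C+D+E+G+H: memory 3+4+4+6+2=19, value 55+29+38+67+60=249
- B+C+E+G+H: memory 3+3+4+6+2=18, value 26+55+38+67+60=246
- A+C+E+G+H: memory 2+3+4+6+2=17, value 24+55+38+67+60=244
- C+F+G+H: memory 3+8+6+2=19, value 55+56+67+60=238
Best: 249 rps.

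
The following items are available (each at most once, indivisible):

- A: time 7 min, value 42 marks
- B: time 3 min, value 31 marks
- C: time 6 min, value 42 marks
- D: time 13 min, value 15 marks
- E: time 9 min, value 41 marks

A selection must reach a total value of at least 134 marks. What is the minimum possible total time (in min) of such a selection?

25

Subsets with value ≥ 134, sorted by total time:
- A+B+C+E: time 25, value 156
- A+C+D+E: time 35, value 140
- A+B+C+D+E: time 38, value 171
Minimum time: 25 min.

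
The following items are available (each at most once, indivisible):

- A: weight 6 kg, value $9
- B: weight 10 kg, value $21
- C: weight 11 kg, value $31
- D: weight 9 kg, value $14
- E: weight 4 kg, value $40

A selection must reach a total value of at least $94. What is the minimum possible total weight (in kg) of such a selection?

Subsets with value ≥ 94, sorted by total weight:
- A+C+D+E: weight 30, value 94
- A+B+C+E: weight 31, value 101
- B+C+D+E: weight 34, value 106
- A+B+C+D+E: weight 40, value 115
Minimum weight: 30 kg.

30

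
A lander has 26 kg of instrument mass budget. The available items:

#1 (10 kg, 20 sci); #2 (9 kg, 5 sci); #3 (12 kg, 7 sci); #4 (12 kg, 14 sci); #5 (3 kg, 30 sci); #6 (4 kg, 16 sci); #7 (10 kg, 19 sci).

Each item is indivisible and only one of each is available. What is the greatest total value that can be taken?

71 sci

Check high-value combinations within 26 kg:
- #1+#2+#5+#6: mass 10+9+3+4=26, value 20+5+30+16=71
- #2+#5+#6+#7: mass 9+3+4+10=26, value 5+30+16+19=70
- #1+#5+#7: mass 10+3+10=23, value 20+30+19=69
- #1+#5+#6: mass 10+3+4=17, value 20+30+16=66
Best: 71 sci.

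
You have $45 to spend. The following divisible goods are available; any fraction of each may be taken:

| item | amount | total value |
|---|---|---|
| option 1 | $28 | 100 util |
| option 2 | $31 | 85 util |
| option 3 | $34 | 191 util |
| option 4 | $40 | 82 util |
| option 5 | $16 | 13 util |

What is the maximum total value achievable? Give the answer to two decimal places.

Take in order of value per unit:
- option 3 (191/34 per unit): all 34 → value 191, running total 191.00
- option 1 (100/28 per unit): 11 of 28 → value 11×100/28 = 39.2857, running total 230.29
Total 230.29.

230.29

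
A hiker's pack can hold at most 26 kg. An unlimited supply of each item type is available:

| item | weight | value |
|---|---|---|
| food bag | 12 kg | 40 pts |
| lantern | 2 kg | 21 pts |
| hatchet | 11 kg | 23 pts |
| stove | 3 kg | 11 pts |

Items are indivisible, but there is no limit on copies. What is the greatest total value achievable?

273 pts

Best value-per-unit is lantern at 21/2, and filling with it alone uses weight 13×2=26. No mix of the others beats 13×21 = 273.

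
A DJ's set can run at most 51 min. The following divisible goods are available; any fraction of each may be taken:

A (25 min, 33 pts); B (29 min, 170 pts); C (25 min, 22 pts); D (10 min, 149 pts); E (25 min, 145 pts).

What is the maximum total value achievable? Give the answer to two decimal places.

388.60

Take in order of value per unit:
- D (149/10 per unit): all 10 → value 149, running total 149.00
- B (170/29 per unit): all 29 → value 170, running total 319.00
- E (145/25 per unit): 12 of 25 → value 12×145/25 = 69.6000, running total 388.60
Total 388.60.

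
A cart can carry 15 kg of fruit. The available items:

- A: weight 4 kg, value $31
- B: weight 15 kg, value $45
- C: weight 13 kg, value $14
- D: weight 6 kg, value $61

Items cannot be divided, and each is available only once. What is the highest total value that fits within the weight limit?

This is a 0/1 knapsack; check combinations near the capacity.
- A+D: weight 4+6=10, value 31+61=92
- D: weight 6, value 61
- B: weight 15, value 45
Best: $92.

$92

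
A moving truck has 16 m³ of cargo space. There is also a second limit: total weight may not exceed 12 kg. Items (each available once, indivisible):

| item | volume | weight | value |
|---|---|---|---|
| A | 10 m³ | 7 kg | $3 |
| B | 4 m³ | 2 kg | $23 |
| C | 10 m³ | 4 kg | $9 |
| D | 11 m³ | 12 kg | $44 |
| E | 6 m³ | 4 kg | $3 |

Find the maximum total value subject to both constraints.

$44

Feasible sets respecting both limits:
- D: volume 11, weight 12, value 44
- B+C: volume 14, weight 6, value 32
- A+B: volume 14, weight 9, value 26
- B+E: volume 10, weight 6, value 26
Best: $44.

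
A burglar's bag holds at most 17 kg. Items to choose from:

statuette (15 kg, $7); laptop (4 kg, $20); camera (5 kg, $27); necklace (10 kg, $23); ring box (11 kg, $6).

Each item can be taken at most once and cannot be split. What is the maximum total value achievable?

Check high-value combinations within 17 kg:
- camera+necklace: weight 5+10=15, value 27+23=50
- laptop+camera: weight 4+5=9, value 20+27=47
- laptop+necklace: weight 4+10=14, value 20+23=43
- camera+ring box: weight 5+11=16, value 27+6=33
Best: $50.

$50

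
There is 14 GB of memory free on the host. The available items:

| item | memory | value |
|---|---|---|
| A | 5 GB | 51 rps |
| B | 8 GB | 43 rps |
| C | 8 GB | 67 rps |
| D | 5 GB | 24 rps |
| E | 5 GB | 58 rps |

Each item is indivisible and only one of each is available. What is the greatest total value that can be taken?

125 rps

This is a 0/1 knapsack; check combinations near the capacity.
- C+E: memory 8+5=13, value 67+58=125
- A+C: memory 5+8=13, value 51+67=118
- A+E: memory 5+5=10, value 51+58=109
- B+E: memory 8+5=13, value 43+58=101
- A+B: memory 5+8=13, value 51+43=94
Best: 125 rps.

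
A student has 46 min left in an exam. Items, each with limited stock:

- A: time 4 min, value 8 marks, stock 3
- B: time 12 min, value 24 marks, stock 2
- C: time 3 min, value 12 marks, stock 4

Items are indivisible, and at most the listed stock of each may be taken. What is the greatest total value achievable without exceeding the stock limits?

112 marks

Top feasible selections:
- 2×A + 2×B + 4×C: time 44, value 112
- 3×A + 2×B + 3×C: time 45, value 108
Best: 112 marks.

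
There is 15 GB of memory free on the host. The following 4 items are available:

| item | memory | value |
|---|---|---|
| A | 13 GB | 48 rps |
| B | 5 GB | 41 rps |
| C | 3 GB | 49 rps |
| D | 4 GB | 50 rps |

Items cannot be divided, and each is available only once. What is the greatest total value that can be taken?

140 rps

This is a 0/1 knapsack; check combinations near the capacity.
- B+C+D: memory 5+3+4=12, value 41+49+50=140
- C+D: memory 3+4=7, value 49+50=99
- B+D: memory 5+4=9, value 41+50=91
- B+C: memory 5+3=8, value 41+49=90
Best: 140 rps.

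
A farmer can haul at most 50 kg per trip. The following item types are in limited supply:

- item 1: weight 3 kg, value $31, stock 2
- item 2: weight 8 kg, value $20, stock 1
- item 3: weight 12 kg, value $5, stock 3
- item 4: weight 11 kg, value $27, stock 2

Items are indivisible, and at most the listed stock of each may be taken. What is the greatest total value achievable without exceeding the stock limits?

Best selections within weight 50 and stock limits:
- 2×item 1 + 1×item 2 + 1×item 3 + 2×item 4: weight 48, value 141
- 2×item 1 + 1×item 2 + 2×item 4: weight 36, value 136
- 2×item 1 + 1×item 3 + 2×item 4: weight 40, value 121
- 2×item 1 + 1×item 2 + 2×item 3 + 1×item 4: weight 49, value 119
Best: $141.

$141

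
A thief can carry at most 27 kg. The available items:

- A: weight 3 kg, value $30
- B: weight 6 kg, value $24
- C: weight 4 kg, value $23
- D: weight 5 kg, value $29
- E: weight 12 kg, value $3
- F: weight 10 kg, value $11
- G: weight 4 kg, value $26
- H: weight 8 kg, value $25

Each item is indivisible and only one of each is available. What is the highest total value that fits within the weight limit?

Check high-value combinations within 27 kg:
- A+B+D+G+H: weight 3+6+5+4+8=26, value 30+24+29+26+25=134
- A+C+D+G+H: weight 3+4+5+4+8=24, value 30+23+29+26+25=133
- A+B+C+D+G: weight 3+6+4+5+4=22, value 30+24+23+29+26=132
- A+B+C+D+H: weight 3+6+4+5+8=26, value 30+24+23+29+25=131
Best: $134.

$134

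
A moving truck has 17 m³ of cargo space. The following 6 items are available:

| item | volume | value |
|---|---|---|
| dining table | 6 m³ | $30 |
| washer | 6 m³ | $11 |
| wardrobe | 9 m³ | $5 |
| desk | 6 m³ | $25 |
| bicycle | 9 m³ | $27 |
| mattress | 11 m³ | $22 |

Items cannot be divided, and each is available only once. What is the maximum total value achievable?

$57

This is a 0/1 knapsack; check combinations near the capacity.
- dining table+bicycle: volume 6+9=15, value 30+27=57
- dining table+desk: volume 6+6=12, value 30+25=55
- desk+bicycle: volume 6+9=15, value 25+27=52
Best: $57.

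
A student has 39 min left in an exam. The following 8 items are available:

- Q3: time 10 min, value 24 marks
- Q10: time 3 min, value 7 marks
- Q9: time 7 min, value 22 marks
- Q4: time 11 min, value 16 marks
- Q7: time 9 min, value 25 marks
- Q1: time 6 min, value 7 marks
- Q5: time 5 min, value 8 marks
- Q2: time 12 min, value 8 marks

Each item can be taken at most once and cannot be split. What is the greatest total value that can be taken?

87 marks

This is a 0/1 knapsack; check combinations near the capacity.
- Q3+Q9+Q4+Q7: time 10+7+11+9=37, value 24+22+16+25=87
- Q3+Q10+Q9+Q7+Q5: time 10+3+7+9+5=34, value 24+7+22+25+8=86
- Q3+Q9+Q7+Q1+Q5: time 10+7+9+6+5=37, value 24+22+25+7+8=86
- Q3+Q10+Q9+Q7+Q1: time 10+3+7+9+6=35, value 24+7+22+25+7=85
Best: 87 marks.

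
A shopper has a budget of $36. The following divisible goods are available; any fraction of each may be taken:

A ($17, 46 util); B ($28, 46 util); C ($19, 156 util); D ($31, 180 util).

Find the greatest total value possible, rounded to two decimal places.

Take in order of value per unit:
- C (156/19 per unit): all 19 → value 156, running total 156.00
- D (180/31 per unit): 17 of 31 → value 17×180/31 = 98.7097, running total 254.71
Total 254.71.

254.71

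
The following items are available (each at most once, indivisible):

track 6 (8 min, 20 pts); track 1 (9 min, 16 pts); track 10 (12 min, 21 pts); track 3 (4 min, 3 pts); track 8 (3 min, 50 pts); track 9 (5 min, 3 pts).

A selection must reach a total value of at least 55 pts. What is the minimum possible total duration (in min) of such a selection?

11

Subsets with value ≥ 55, sorted by total duration:
- track 6+track 8: duration 11, value 70
- track 1+track 8: duration 12, value 66
Minimum duration: 11 min.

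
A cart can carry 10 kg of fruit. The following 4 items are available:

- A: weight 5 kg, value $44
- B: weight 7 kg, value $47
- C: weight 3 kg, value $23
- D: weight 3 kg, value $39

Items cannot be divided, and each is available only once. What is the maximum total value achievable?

$86

Check high-value combinations within 10 kg:
- B+D: weight 7+3=10, value 47+39=86
- A+D: weight 5+3=8, value 44+39=83
- B+C: weight 7+3=10, value 47+23=70
Best: $86.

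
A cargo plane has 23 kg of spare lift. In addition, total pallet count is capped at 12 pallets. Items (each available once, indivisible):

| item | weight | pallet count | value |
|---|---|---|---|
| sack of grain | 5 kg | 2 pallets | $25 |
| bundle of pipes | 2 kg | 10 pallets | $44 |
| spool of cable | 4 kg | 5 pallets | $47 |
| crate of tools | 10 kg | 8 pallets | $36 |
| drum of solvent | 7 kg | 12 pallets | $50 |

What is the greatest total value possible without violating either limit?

Feasible sets respecting both limits:
- sack of grain+spool of cable: weight 9, pallet count 7, value 72
- sack of grain+bundle of pipes: weight 7, pallet count 12, value 69
- sack of grain+crate of tools: weight 15, pallet count 10, value 61
- drum of solvent: weight 7, pallet count 12, value 50
Best: $72.

$72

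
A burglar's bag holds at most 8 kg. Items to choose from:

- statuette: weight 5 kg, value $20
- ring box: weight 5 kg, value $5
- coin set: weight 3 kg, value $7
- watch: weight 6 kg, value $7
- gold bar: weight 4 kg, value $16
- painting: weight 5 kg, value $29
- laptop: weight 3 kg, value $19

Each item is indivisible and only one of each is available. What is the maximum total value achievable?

Check high-value combinations within 8 kg:
- painting+laptop: weight 5+3=8, value 29+19=48
- statuette+laptop: weight 5+3=8, value 20+19=39
- coin set+painting: weight 3+5=8, value 7+29=36
Best: $48.

$48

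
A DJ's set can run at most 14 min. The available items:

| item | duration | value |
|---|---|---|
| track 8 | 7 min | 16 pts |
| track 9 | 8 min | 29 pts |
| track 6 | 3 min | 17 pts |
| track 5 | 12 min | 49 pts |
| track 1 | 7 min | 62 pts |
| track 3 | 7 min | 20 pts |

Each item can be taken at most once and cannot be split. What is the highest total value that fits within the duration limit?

82 pts

Check high-value combinations within 14 min:
- track 1+track 3: duration 7+7=14, value 62+20=82
- track 6+track 1: duration 3+7=10, value 17+62=79
- track 8+track 1: duration 7+7=14, value 16+62=78
- track 1: duration 7, value 62
Best: 82 pts.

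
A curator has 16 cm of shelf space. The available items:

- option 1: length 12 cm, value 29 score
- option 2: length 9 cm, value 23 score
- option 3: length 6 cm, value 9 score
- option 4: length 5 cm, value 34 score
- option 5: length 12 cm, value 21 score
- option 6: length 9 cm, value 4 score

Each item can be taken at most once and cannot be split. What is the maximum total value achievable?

57 score

Check high-value combinations within 16 cm:
- option 2+option 4: length 9+5=14, value 23+34=57
- option 3+option 4: length 6+5=11, value 9+34=43
- option 4+option 6: length 5+9=14, value 34+4=38
Best: 57 score.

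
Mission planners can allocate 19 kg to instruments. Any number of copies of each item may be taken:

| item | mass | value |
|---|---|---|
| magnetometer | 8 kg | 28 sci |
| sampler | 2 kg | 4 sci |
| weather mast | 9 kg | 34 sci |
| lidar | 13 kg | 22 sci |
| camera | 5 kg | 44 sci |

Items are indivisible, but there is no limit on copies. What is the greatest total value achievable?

140 sci

Best value-per-unit is camera at 44/5; filling with it alone gives 3×44 = 132.
Optimal mix: 2×sampler + 3×camera → mass 19, value 140.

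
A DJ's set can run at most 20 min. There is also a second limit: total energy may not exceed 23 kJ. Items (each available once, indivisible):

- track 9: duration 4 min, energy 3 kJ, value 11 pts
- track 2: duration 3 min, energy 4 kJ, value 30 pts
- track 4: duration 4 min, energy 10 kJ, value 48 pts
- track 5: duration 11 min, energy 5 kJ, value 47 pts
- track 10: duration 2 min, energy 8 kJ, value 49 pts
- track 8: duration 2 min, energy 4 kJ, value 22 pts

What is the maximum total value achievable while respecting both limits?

148 pts

Feasible sets respecting both limits:
- track 2+track 5+track 10+track 8: duration 18, energy 21, value 148
- track 2+track 4+track 5+track 8: duration 20, energy 23, value 147
- track 4+track 5+track 10: duration 17, energy 23, value 144
- track 9+track 2+track 5+track 10: duration 20, energy 20, value 137
Best: 148 pts.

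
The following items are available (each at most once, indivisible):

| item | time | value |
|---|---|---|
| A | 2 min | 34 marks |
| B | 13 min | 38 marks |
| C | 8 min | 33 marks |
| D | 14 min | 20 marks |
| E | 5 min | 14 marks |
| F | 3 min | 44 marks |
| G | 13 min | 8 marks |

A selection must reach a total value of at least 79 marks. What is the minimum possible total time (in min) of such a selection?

Subsets with value ≥ 79, sorted by total time:
- A+E+F: time 10, value 92
- A+C+F: time 13, value 111
Minimum time: 10 min.

10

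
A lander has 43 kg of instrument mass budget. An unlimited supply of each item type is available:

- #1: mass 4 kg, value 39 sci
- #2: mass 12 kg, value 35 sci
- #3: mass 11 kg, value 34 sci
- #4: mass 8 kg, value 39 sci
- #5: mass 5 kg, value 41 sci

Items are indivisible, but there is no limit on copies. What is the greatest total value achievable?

Best value-per-unit is #1 at 39/4; filling with it alone gives 10×39 = 390.
Optimal mix: 7×#1 + 3×#5 → mass 43, value 396.

396 sci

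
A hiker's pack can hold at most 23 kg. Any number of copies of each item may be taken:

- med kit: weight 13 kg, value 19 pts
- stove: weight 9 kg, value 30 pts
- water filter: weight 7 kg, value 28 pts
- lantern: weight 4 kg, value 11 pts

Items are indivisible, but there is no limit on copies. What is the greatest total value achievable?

86 pts

Best value-per-unit is water filter at 28/7; filling with it alone gives 3×28 = 84.
Optimal mix: 1×stove + 2×water filter → weight 23, value 86.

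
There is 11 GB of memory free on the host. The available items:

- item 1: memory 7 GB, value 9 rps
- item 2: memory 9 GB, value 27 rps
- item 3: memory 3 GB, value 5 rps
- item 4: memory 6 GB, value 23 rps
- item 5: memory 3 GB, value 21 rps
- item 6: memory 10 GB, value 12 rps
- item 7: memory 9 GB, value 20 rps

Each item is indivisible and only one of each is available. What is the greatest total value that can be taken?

Check high-value combinations within 11 GB:
- item 4+item 5: memory 6+3=9, value 23+21=44
- item 1+item 5: memory 7+3=10, value 9+21=30
- item 3+item 4: memory 3+6=9, value 5+23=28
- item 2: memory 9, value 27
- item 3+item 5: memory 3+3=6, value 5+21=26
Best: 44 rps.

44 rps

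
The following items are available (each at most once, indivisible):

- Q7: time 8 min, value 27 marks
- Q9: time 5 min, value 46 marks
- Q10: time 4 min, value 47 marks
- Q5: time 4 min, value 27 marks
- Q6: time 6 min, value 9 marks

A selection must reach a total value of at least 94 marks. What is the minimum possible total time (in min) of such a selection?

13

Subsets with value ≥ 94, sorted by total time:
- Q9+Q10+Q5: time 13, value 120
- Q9+Q10+Q6: time 15, value 102
- Q7+Q10+Q5: time 16, value 101
Minimum time: 13 min.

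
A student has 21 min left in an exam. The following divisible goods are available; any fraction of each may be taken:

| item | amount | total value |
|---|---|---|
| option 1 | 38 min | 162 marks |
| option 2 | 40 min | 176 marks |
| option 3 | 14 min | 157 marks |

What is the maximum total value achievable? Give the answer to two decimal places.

187.80

Take in order of value per unit:
- option 3 (157/14 per unit): all 14 → value 157, running total 157.00
- option 2 (176/40 per unit): 7 of 40 → value 7×176/40 = 30.8000, running total 187.80
Total 187.80.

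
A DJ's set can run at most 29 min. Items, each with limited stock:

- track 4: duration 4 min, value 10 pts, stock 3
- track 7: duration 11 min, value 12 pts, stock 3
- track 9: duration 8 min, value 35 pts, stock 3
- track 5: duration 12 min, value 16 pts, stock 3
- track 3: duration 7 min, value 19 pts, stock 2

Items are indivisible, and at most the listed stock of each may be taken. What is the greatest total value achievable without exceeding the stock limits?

Best selections within duration 29 and stock limits:
- 1×track 4 + 3×track 9: duration 28, value 115
- 3×track 9: duration 24, value 105
Best: 115 pts.

115 pts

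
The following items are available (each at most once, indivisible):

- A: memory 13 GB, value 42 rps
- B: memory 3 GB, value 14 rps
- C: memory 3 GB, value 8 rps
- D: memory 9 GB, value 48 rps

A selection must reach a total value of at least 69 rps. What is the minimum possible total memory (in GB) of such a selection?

15

Subsets with value ≥ 69, sorted by total memory:
- B+C+D: memory 15, value 70
- A+D: memory 22, value 90
- A+B+D: memory 25, value 104
- A+C+D: memory 25, value 98
Minimum memory: 15 GB.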